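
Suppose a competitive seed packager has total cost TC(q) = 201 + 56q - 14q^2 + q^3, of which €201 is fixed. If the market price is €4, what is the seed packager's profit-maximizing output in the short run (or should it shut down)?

From TC, MC = TC'(q) = 56 - 28q + 3q^2 and AVC = VC/q = 56 - 14q + q^2.
The AVC parabola has its vertex at q = 14/2 = 7, where AVC = 56 - 14·7 + 7^2 = €7.
With P < min AVC (€4 < €7), every unit sold adds to the loss.
Best response: produce nothing and absorb the €201 fixed cost.

Shut down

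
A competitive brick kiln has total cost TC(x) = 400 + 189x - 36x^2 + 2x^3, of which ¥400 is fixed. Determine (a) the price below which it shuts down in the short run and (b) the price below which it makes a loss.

AVC = 189 - 36x + 2x^2; minimized at x = 9, giving min AVC = ¥27. That is the shutdown price.
ATC = 400/x + 189 - 36x + 2x^2. Setting dATC/dx = −400/x^2 − 36 + 4x = 0 gives x = 10 (since 4·10^3 − 36·10^2 = 400).
min ATC = 400/10 + 189 − 36·10 + 2·10^2 = ¥69. That is the break-even price.
For ¥27 ≤ P < ¥69 the firm produces at a loss; below ¥27 it shuts down.

Shutdown price = ¥27; break-even price = ¥69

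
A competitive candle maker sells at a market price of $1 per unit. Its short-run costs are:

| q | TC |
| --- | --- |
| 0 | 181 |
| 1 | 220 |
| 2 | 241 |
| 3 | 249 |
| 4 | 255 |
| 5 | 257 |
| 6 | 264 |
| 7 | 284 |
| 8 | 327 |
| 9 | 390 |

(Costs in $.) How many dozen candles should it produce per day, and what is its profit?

Compute π = P·q − TC at each output: q=0: -181; q=1: -219; q=2: -239; q=3: -246; q=4: -251; q=5: -252; q=6: -258; q=7: -277; q=8: -319; q=9: -381.
Profit is highest at q = 0. Equivalently, the lowest AVC in the table is 83/6 ≈ $13.83 at q = 6, and P = $1 falls below it — price never covers variable cost, so the firm shuts down and loses only its fixed cost.

q = 0 (shut down); profit = -$181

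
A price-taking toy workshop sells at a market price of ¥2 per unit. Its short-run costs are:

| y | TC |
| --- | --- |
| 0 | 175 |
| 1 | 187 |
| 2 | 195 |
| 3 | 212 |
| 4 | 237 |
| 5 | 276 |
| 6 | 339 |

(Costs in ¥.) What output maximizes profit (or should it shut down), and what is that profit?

y = 0 (shut down); profit = -¥175

Compute π = P·y − TC at each output: y=0: -175; y=1: -185; y=2: -191; y=3: -206; y=4: -229; y=5: -266; y=6: -327.
Profit is highest at y = 0. Equivalently, the lowest AVC in the table is 20/2 ≈ ¥10 at y = 2, and P = ¥2 falls below it — price never covers variable cost, so the firm shuts down and loses only its fixed cost.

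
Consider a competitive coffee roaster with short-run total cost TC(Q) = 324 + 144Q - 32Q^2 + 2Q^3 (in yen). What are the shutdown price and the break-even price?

Shutdown price = min AVC. AVC = 144 - 32Q + 2Q^2, with vertex at Q = 8 and minimum ¥16.
ATC = 324/Q + 144 - 32Q + 2Q^2. Setting dATC/dQ = −324/Q^2 − 32 + 4Q = 0 gives Q = 9 (since 4·9^3 − 32·9^2 = 324).
min ATC = 324/9 + 144 − 32·9 + 2·9^2 = ¥54. That is the break-even price.
Between these two prices the firm operates at a loss; above ¥54 it earns a profit.

Shutdown price = ¥16; break-even price = ¥54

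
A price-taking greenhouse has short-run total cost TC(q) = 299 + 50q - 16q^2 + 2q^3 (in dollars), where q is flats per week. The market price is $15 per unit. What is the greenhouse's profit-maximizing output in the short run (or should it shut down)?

Variable cost is VC = 50q - 16q^2 + 2q^3, so AVC = VC/q = 50 - 16q + 2q^2 and MC = dTC/dq = 50 - 32q + 6q^2.
AVC is minimized where dAVC/dq = -16 + 4q = 0, at q = 4; min AVC = 50 - 16·4 + 2·4^2 = $18.
With P < min AVC ($15 < $18), every unit sold adds to the loss.
The firm minimizes its loss by shutting down and losing only its fixed cost of $299.

Shut down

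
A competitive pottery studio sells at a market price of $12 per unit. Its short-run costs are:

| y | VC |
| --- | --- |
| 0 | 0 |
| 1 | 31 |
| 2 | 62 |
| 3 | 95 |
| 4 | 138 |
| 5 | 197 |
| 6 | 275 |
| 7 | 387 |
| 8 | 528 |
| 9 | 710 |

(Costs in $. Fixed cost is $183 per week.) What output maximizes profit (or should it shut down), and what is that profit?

Tabulate TR − TC: y=0: -183; y=1: -202; y=2: -221; y=3: -242; y=4: -273; y=5: -320; y=6: -386; y=7: -486; y=8: -615; y=9: -785.
Profit is highest at y = 0. Equivalently, the lowest AVC in the table is 31/1 ≈ $31 at y = 1, and P = $12 falls below it — price never covers variable cost, so the firm shuts down and loses only its fixed cost.

y = 0 (shut down); profit = -$183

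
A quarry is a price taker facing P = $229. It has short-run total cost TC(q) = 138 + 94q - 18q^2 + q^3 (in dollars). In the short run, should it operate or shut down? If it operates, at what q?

Produce at q = 15

Strip out fixed cost: VC = 94q - 18q^2 + q^3. Then AVC = 94 - 18q + q^2 and MC = 94 - 36q + 3q^2.
AVC hits its minimum where MC = AVC, at q = 9, giving min AVC = 94 - 18·9 + 9^2 = $13.
Since P = $229 ≥ min AVC = $13, price covers variable cost and the firm should produce.
P = MC gives -135 - 36q + 3q^2 = 0, with roots -3 and 15. Take the larger (rising MC): q* = 15.
Check: AVC at q = 15 is $49 ≤ P, so revenue covers variable cost.
Profit = P·q − TC = 229·15 − 873 = $2562.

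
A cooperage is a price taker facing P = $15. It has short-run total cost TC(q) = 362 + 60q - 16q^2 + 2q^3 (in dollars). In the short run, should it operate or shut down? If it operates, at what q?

Shut down

From TC, MC = TC'(q) = 60 - 32q + 6q^2 and AVC = VC/q = 60 - 16q + 2q^2.
The AVC parabola has its vertex at q = 16/4 = 4, where AVC = 60 - 16·4 + 2·4^2 = $28.
With P < min AVC ($15 < $28), every unit sold adds to the loss.
Shutting down limits the loss to fixed cost, $362.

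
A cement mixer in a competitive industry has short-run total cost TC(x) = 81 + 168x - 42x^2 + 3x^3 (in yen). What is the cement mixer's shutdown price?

¥21 per unit

The firm shuts down when price falls below the minimum of average variable cost. AVC = VC/x = 168 - 42x + 3x^2.
dAVC/dx = -42 + 6x = 0 gives x = 7. min AVC = 168 - 42·7 + 3·7^2 = 21.
For P < ¥21 the firm produces nothing.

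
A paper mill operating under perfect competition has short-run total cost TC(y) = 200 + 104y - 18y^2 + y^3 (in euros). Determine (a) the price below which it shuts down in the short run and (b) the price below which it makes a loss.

Shutdown price = €23; break-even price = €44

AVC = 104 - 18y + y^2; minimized at y = 9, giving min AVC = €23. That is the shutdown price.
ATC = 200/y + 104 - 18y + y^2. Setting dATC/dy = −200/y^2 − 18 + 2y = 0 gives y = 10 (since 2·10^3 − 18·10^2 = 200).
min ATC = 200/10 + 104 − 18·10 + 10^2 = €44. That is the break-even price.
Between these two prices the firm operates at a loss; above €44 it earns a profit.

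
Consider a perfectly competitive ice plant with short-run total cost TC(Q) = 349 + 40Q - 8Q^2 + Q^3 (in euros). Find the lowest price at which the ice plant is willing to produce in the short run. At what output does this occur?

The firm shuts down when price falls below the minimum of average variable cost. AVC = VC/Q = 40 - 8Q + Q^2.
dAVC/dQ = -8 + 2Q = 0 gives Q = 4. min AVC = 40 - 8·4 + 4^2 = 24.
For P < €24 the firm produces nothing.

€24 per unit, at Q = 4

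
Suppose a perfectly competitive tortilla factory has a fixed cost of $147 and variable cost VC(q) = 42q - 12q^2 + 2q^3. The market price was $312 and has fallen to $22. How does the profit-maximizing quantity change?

Output falls from 9 to 0 (the firm shuts down)

AVC = 42 - 12q + 2q^2, minimized at q = 3 where min AVC = $24. MC = 42 - 24q + 6q^2.
With P = $312 above the shutdown price, P = MC gives q = 9.
At P = $22 < min AVC = $24, price no longer covers variable cost at any output, so the firm shuts down: q = 0.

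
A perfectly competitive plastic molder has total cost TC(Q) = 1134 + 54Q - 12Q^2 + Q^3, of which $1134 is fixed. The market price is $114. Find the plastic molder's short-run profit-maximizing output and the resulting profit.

AVC = 54 - 12Q + Q^2 has its minimum $18 at Q = 6; price $114 clears that bar, so the firm operates.
MC = 54 - 24Q + 3Q^2. Setting P = MC and taking the root on the rising branch gives Q* = 10.
TR = 114·10 = 1140. TC = 1134 + 340 = 1474. Profit = 1140 − 1474 = -$334.
Shutting down would mean losing the fixed cost of $1134, so operating at a loss of $334 is better by $800.

Profit = -$334 at Q = 10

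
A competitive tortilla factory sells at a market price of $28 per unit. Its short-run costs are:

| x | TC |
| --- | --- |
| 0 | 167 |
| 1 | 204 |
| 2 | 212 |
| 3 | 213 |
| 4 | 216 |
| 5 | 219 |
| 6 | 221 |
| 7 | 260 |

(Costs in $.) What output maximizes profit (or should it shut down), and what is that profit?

x = 6; profit = -$53

Tabulate TR − TC: x=0: -167; x=1: -176; x=2: -156; x=3: -129; x=4: -104; x=5: -79; x=6: -53; x=7: -64.
Profit is maximized at x = 6. AVC there is 54/6 = $9 ≤ P, so producing beats shutting down (which would give -$167).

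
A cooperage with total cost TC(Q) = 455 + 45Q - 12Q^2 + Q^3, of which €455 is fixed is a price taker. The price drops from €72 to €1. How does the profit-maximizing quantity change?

AVC = 45 - 12Q + Q^2, minimized at Q = 6 where min AVC = €9. MC = 45 - 24Q + 3Q^2.
With P = €72 above the shutdown price, P = MC gives Q = 9.
At P = €1 < min AVC = €9, price no longer covers variable cost at any output, so the firm shuts down: Q = 0.

Output falls from 9 to 0 (the firm shuts down)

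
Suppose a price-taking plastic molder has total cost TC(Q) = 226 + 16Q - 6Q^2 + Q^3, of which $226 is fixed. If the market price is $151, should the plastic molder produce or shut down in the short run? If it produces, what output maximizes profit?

Produce at Q = 9

Variable cost is VC = 16Q - 6Q^2 + Q^3, so AVC = VC/Q = 16 - 6Q + Q^2 and MC = dTC/dQ = 16 - 12Q + 3Q^2.
AVC is minimized where dAVC/dQ = -6 + 2Q = 0, at Q = 3; min AVC = 16 - 6·3 + 3^2 = $7.
P = $151 exceeds min AVC = $7, so the firm stays open.
Set P = MC: 151 = 16 - 12Q + 3Q^2 → -135 - 12Q + 3Q^2 = 0. The roots are Q = -5 and Q = 9; the profit-maximizing output is on the rising part of MC, so Q* = 9.
Check: AVC at Q = 9 is $43 ≤ P, so revenue covers variable cost.
Profit = P·Q − TC = 151·9 − 613 = $746.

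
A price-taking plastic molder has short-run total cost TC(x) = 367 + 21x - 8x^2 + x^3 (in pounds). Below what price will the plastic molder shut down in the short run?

The shutdown price is the minimum of AVC. VC = 21x - 8x^2 + x^3, so AVC = 21 - 8x + x^2.
dAVC/dx = -8 + 2x = 0 gives x = 4. min AVC = 21 - 8·4 + 4^2 = 5.
The firm shuts down for any P below £5.

£5 per unit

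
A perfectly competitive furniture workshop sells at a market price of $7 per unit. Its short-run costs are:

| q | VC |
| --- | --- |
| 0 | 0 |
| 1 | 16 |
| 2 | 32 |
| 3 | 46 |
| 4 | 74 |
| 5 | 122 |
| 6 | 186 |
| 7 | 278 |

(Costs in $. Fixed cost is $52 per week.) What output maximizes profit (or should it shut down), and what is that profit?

Compute π = P·q − TC at each output: q=0: -52; q=1: -61; q=2: -70; q=3: -77; q=4: -98; q=5: -139; q=6: -196; q=7: -281.
Profit is highest at q = 0. Equivalently, the lowest AVC in the table is 46/3 ≈ $15.33 at q = 3, and P = $7 falls below it — price never covers variable cost, so the firm shuts down and loses only its fixed cost.

q = 0 (shut down); profit = -$52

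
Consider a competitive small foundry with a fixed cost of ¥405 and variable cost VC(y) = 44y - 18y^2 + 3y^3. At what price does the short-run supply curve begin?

The shutdown price is the minimum of AVC. VC = 44y - 18y^2 + 3y^3, so AVC = 44 - 18y + 3y^2.
dAVC/dy = -18 + 6y = 0 gives y = 3. min AVC = 44 - 18·3 + 3·3^2 = 17.
For P < ¥17 the firm produces nothing.

¥17 per unit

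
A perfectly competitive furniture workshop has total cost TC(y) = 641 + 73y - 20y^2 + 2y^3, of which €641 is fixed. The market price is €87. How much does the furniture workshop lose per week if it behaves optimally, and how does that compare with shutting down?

Profit = -€249 at y = 7

AVC = 73 - 20y + 2y^2 has its minimum €23 at y = 5; price €87 clears that bar, so the firm operates.
With MC = 73 - 40y + 6y^2, P = MC on the upward-sloping part at y* = 7.
TR = 87·7 = 609. TC = 641 + 217 = 858. Profit = 609 − 858 = -€249.
That loss of €249 beats the €641 the firm would lose by shutting down; producing recovers €392 of fixed cost.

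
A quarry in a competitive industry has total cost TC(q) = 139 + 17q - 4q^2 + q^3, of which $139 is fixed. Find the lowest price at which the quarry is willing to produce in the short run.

Short-run supply begins at min AVC. From VC = 17q - 4q^2 + q^3, AVC = 17 - 4q + q^2.
dAVC/dq = -4 + 2q = 0 gives q = 2. min AVC = 17 - 4·2 + 2^2 = 13.
The firm shuts down for any P below $13.

$13 per unit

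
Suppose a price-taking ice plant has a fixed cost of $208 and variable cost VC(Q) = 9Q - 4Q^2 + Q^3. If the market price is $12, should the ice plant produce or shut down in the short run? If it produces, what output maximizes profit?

Strip out fixed cost: VC = 9Q - 4Q^2 + Q^3. Then AVC = 9 - 4Q + Q^2 and MC = 9 - 8Q + 3Q^2.
AVC hits its minimum where MC = AVC, at Q = 2, giving min AVC = 9 - 4·2 + 2^2 = $5.
P = $12 exceeds min AVC = $5, so the firm stays open.
P = MC gives -3 - 8Q + 3Q^2 = 0, with roots -1/3 and 3. Take the larger (rising MC): Q* = 3.
Check: AVC at Q = 3 is $6 ≤ P, so revenue covers variable cost.
Profit = P·Q − TC = 12·3 − 226 = -$190, a loss, but smaller than the $208 fixed cost the firm would lose by shutting down.

Produce at Q = 3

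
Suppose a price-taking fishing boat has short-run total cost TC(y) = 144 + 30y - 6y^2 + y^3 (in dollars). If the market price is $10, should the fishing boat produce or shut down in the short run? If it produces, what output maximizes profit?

Strip out fixed cost: VC = 30y - 6y^2 + y^3. Then AVC = 30 - 6y + y^2 and MC = 30 - 12y + 3y^2.
AVC is minimized where dAVC/dy = -6 + 2y = 0, at y = 3; min AVC = 30 - 6·3 + 3^2 = $21.
With P < min AVC ($10 < $21), every unit sold adds to the loss.
The firm minimizes its loss by shutting down and losing only its fixed cost of $144.

Shut down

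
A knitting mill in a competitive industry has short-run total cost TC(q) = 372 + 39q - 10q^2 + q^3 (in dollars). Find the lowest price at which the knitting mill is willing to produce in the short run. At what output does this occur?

The firm shuts down when price falls below the minimum of average variable cost. AVC = VC/q = 39 - 10q + q^2.
At the minimum of AVC, MC = AVC. MC = 39 - 20q + 3q^2; setting MC = AVC gives 2q^2 - 10q = 0, so q = 5. min AVC = 14.
So the shutdown price is $14.

$14 per unit, at q = 5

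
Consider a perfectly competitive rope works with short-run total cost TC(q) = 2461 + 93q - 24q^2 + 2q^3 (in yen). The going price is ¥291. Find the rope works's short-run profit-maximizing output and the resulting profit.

AVC = 93 - 24q + 2q^2; min AVC = ¥21 at q = 6. Since P = ¥291 ≥ min AVC, the firm produces.
MC = 93 - 48q + 6q^2. Setting P = MC and taking the root on the rising branch gives q* = 11.
TR = 291·11 = 3201. TC = 2461 + 781 = 3242. Profit = 3201 − 3242 = -¥41.
That loss of ¥41 beats the ¥2461 the firm would lose by shutting down; producing recovers ¥2420 of fixed cost.

Profit = -¥41 at q = 11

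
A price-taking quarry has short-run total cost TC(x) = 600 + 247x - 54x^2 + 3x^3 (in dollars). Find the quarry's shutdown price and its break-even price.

Shutdown price = min AVC. AVC = 247 - 54x + 3x^2, with vertex at x = 9 and minimum $4.
ATC = 600/x + 247 - 54x + 3x^2. Setting dATC/dx = −600/x^2 − 54 + 6x = 0 gives x = 10 (since 6·10^3 − 54·10^2 = 600).
min ATC = 600/10 + 247 − 54·10 + 3·10^2 = $67. That is the break-even price.
Between these two prices the firm operates at a loss; above $67 it earns a profit.

Shutdown price = $4; break-even price = $67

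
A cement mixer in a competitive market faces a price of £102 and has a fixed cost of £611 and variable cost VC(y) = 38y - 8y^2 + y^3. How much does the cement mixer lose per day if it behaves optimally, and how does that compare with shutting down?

AVC = 38 - 8y + y^2 has its minimum £22 at y = 4; price £102 clears that bar, so the firm operates.
MC = 38 - 16y + 3y^2. Setting P = MC and taking the root on the rising branch gives y* = 8.
TR = 102·8 = 816. TC = 611 + 304 = 915. Profit = 816 − 915 = -£99.
That loss of £99 beats the £611 the firm would lose by shutting down; producing recovers £512 of fixed cost.

Profit = -£99 at y = 8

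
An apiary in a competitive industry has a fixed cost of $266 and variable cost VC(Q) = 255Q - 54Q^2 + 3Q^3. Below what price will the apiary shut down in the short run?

Short-run supply begins at min AVC. From VC = 255Q - 54Q^2 + 3Q^3, AVC = 255 - 54Q + 3Q^2.
At the minimum of AVC, MC = AVC. MC = 255 - 108Q + 9Q^2; setting MC = AVC gives 6Q^2 - 54Q = 0, so Q = 9. min AVC = 12.
For P < $12 the firm produces nothing.

$12 per unit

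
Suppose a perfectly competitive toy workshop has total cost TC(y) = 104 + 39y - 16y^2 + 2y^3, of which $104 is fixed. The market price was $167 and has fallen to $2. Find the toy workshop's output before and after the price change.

MC = 39 - 32y + 6y^2; the shutdown threshold is min AVC = $7 (at y = 4).
With P = $167 above the shutdown price, P = MC gives y = 8.
At P = $2 < min AVC = $7, price no longer covers variable cost at any output, so the firm shuts down: y = 0.

Output falls from 8 to 0 (the firm shuts down)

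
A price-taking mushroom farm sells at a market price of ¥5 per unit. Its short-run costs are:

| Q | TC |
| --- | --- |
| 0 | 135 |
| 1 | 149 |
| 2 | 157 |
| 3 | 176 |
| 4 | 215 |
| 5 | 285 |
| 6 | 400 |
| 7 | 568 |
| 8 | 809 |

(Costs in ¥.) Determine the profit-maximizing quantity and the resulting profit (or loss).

Q = 0 (shut down); profit = -¥135

Profit at each row (π = 5Q − TC): Q=0: -135; Q=1: -144; Q=2: -147; Q=3: -161; Q=4: -195; Q=5: -260; Q=6: -370; Q=7: -533; Q=8: -769.
Profit is highest at Q = 0. Equivalently, the lowest AVC in the table is 22/2 ≈ ¥11 at Q = 2, and P = ¥5 falls below it — price never covers variable cost, so the firm shuts down and loses only its fixed cost.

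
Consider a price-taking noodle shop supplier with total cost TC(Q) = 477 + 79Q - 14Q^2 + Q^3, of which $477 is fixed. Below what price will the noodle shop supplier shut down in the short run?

$30 per unit

The shutdown price is the minimum of AVC. VC = 79Q - 14Q^2 + Q^3, so AVC = 79 - 14Q + Q^2.
At the minimum of AVC, MC = AVC. MC = 79 - 28Q + 3Q^2; setting MC = AVC gives 2Q^2 - 14Q = 0, so Q = 7. min AVC = 30.
For P < $30 the firm produces nothing.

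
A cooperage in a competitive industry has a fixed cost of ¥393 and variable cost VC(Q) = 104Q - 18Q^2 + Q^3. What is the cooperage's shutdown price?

¥23 per unit

Short-run supply begins at min AVC. From VC = 104Q - 18Q^2 + Q^3, AVC = 104 - 18Q + Q^2.
dAVC/dQ = -18 + 2Q = 0 gives Q = 9. min AVC = 104 - 18·9 + 9^2 = 23.
So the shutdown price is ¥23.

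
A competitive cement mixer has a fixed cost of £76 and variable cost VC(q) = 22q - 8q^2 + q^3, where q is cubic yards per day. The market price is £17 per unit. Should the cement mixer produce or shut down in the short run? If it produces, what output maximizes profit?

Strip out fixed cost: VC = 22q - 8q^2 + q^3. Then AVC = 22 - 8q + q^2 and MC = 22 - 16q + 3q^2.
AVC hits its minimum where MC = AVC, at q = 4, giving min AVC = 22 - 8·4 + 4^2 = £6.
Because £17 ≥ £6, revenue can cover variable cost; the firm operates.
P = MC gives 5 - 16q + 3q^2 = 0, with roots 1/3 and 5. Take the larger (rising MC): q* = 5.
Check: AVC at q = 5 is £7 ≤ P, so revenue covers variable cost.
Profit = P·q − TC = 17·5 − 111 = -£26, a loss, but smaller than the £76 fixed cost the firm would lose by shutting down.

Produce at q = 5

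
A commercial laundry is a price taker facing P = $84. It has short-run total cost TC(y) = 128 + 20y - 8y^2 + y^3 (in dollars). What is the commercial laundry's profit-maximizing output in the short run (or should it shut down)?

Variable cost is VC = 20y - 8y^2 + y^3, so AVC = VC/y = 20 - 8y + y^2 and MC = dTC/dy = 20 - 16y + 3y^2.
AVC is minimized where dAVC/dy = -8 + 2y = 0, at y = 4; min AVC = 20 - 8·4 + 4^2 = $4.
Since P = $84 ≥ min AVC = $4, price covers variable cost and the firm should produce.
Set P = MC: 84 = 20 - 16y + 3y^2 → -64 - 16y + 3y^2 = 0. The roots are y = -8/3 and y = 8; the profit-maximizing output is on the rising part of MC, so y* = 8.
Check: AVC at y = 8 is $20 ≤ P, so revenue covers variable cost.
Profit = P·y − TC = 84·8 − 288 = $384.

Produce at y = 8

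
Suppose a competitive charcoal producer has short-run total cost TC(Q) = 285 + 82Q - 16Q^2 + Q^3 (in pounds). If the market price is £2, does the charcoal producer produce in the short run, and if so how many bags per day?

Shut down

Variable cost is VC = 82Q - 16Q^2 + Q^3, so AVC = VC/Q = 82 - 16Q + Q^2 and MC = dTC/dQ = 82 - 32Q + 3Q^2.
AVC hits its minimum where MC = AVC, at Q = 8, giving min AVC = 82 - 16·8 + 8^2 = £18.
P = £2 lies below min AVC = £18; no output level covers variable cost.
Shutting down limits the loss to fixed cost, £285.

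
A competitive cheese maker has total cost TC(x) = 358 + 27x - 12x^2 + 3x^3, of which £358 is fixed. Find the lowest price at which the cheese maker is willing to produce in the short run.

Short-run supply begins at min AVC. From VC = 27x - 12x^2 + 3x^3, AVC = 27 - 12x + 3x^2.
At the minimum of AVC, MC = AVC. MC = 27 - 24x + 9x^2; setting MC = AVC gives 6x^2 - 12x = 0, so x = 2. min AVC = 15.
The firm shuts down for any P below £15.

£15 per unit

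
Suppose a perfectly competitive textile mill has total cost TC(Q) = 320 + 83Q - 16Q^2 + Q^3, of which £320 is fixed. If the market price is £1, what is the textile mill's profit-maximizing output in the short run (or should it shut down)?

Shut down

Variable cost is VC = 83Q - 16Q^2 + Q^3, so AVC = VC/Q = 83 - 16Q + Q^2 and MC = dTC/dQ = 83 - 32Q + 3Q^2.
The AVC parabola has its vertex at Q = 16/2 = 8, where AVC = 83 - 16·8 + 8^2 = £19.
P = £1 lies below min AVC = £19; no output level covers variable cost.
The firm minimizes its loss by shutting down and losing only its fixed cost of £320.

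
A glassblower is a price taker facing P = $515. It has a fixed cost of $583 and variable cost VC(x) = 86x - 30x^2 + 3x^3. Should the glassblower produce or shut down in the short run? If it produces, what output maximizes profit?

Produce at x = 11

Strip out fixed cost: VC = 86x - 30x^2 + 3x^3. Then AVC = 86 - 30x + 3x^2 and MC = 86 - 60x + 9x^2.
AVC hits its minimum where MC = AVC, at x = 5, giving min AVC = 86 - 30·5 + 3·5^2 = $11.
Since P = $515 ≥ min AVC = $11, price covers variable cost and the firm should produce.
P = MC gives -429 - 60x + 9x^2 = 0, with roots -13/3 and 11. Take the larger (rising MC): x* = 11.
Check: AVC at x = 11 is $119 ≤ P, so revenue covers variable cost.
Profit = P·x − TC = 515·11 − 1892 = $3773.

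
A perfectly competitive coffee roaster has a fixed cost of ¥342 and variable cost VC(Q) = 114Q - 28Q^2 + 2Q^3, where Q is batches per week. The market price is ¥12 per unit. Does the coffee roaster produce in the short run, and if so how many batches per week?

Shut down

Strip out fixed cost: VC = 114Q - 28Q^2 + 2Q^3. Then AVC = 114 - 28Q + 2Q^2 and MC = 114 - 56Q + 6Q^2.
The AVC parabola has its vertex at Q = 28/4 = 7, where AVC = 114 - 28·7 + 2·7^2 = ¥16.
With P < min AVC (¥12 < ¥16), every unit sold adds to the loss.
The firm minimizes its loss by shutting down and losing only its fixed cost of ¥342.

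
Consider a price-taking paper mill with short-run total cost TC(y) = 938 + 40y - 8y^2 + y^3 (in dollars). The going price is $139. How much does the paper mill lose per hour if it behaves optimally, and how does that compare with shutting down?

AVC = 40 - 8y + y^2 has its minimum $24 at y = 4; price $139 clears that bar, so the firm operates.
MC = 40 - 16y + 3y^2. Setting P = MC and taking the root on the rising branch gives y* = 9.
TR = 139·9 = 1251. TC = 938 + 441 = 1379. Profit = 1251 − 1379 = -$128.
Shutting down would mean losing the fixed cost of $938, so operating at a loss of $128 is better by $810.

Profit = -$128 at y = 9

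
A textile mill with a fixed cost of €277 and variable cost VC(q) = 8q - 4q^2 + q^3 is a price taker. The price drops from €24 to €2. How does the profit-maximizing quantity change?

MC = 8 - 8q + 3q^2; the shutdown threshold is min AVC = €4 (at q = 2).
At P = €24 ≥ min AVC, set P = MC on the rising branch: q = 4.
At P = €2 < min AVC = €4, price no longer covers variable cost at any output, so the firm shuts down: q = 0.

Output falls from 4 to 0 (the firm shuts down)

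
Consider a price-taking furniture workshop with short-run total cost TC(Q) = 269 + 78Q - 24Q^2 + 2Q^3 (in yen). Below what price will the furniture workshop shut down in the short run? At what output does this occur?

¥6 per unit, at Q = 6

The firm shuts down when price falls below the minimum of average variable cost. AVC = VC/Q = 78 - 24Q + 2Q^2.
dAVC/dQ = -24 + 4Q = 0 gives Q = 6. min AVC = 78 - 24·6 + 2·6^2 = 6.
For P < ¥6 the firm produces nothing.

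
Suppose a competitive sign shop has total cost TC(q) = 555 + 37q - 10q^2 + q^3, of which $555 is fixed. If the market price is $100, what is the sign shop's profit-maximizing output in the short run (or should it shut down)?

Variable cost is VC = 37q - 10q^2 + q^3, so AVC = VC/q = 37 - 10q + q^2 and MC = dTC/dq = 37 - 20q + 3q^2.
The AVC parabola has its vertex at q = 10/2 = 5, where AVC = 37 - 10·5 + 5^2 = $12.
P = $100 exceeds min AVC = $12, so the firm stays open.
Solving P = MC: -63 - 20q + 3q^2 = 0 ⇒ q = -7/3 or 9. On the upward-sloping branch, q* = 9.
Check: AVC at q = 9 is $28 ≤ P, so revenue covers variable cost.
Profit = P·q − TC = 100·9 − 807 = $93.

Produce at q = 9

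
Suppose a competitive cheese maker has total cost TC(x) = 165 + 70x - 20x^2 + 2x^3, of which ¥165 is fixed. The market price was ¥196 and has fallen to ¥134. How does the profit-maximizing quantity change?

Output falls from 9 to 8

AVC = 70 - 20x + 2x^2, minimized at x = 5 where min AVC = ¥20. MC = 70 - 40x + 6x^2.
At P = ¥196 ≥ min AVC, set P = MC on the rising branch: x = 9.
At P = ¥134 ≥ min AVC, set P = MC: x = 8. The firm stays open but cuts output.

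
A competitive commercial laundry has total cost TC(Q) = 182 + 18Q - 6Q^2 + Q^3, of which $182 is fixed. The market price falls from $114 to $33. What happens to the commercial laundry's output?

Output falls from 8 to 5

MC = 18 - 12Q + 3Q^2; the shutdown threshold is min AVC = $9 (at Q = 3).
With P = $114 above the shutdown price, P = MC gives Q = 8.
At P = $33 ≥ min AVC, set P = MC: Q = 5. The firm stays open but cuts output.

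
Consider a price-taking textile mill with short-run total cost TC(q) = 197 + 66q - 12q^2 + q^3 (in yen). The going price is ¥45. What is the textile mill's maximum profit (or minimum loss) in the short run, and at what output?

AVC = 66 - 12q + q^2 has its minimum ¥30 at q = 6; price ¥45 clears that bar, so the firm operates.
MC = 66 - 24q + 3q^2. Setting P = MC and taking the root on the rising branch gives q* = 7.
TR = 45·7 = 315. TC = 197 + 217 = 414. Profit = 315 − 414 = -¥99.
Shutting down would mean losing the fixed cost of ¥197, so operating at a loss of ¥99 is better by ¥98.

Profit = -¥99 at q = 7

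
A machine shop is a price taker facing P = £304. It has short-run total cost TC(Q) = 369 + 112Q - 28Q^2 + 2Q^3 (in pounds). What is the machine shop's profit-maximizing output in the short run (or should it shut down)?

Produce at Q = 12

Variable cost is VC = 112Q - 28Q^2 + 2Q^3, so AVC = VC/Q = 112 - 28Q + 2Q^2 and MC = dTC/dQ = 112 - 56Q + 6Q^2.
AVC is minimized where dAVC/dQ = -28 + 4Q = 0, at Q = 7; min AVC = 112 - 28·7 + 2·7^2 = £14.
P = £304 exceeds min AVC = £14, so the firm stays open.
Solving P = MC: -192 - 56Q + 6Q^2 = 0 ⇒ Q = -8/3 or 12. On the upward-sloping branch, Q* = 12.
Check: AVC at Q = 12 is £64 ≤ P, so revenue covers variable cost.
Profit = P·Q − TC = 304·12 − 1137 = £2511.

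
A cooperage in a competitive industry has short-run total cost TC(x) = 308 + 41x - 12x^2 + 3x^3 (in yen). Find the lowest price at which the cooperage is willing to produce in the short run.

The shutdown price is the minimum of AVC. VC = 41x - 12x^2 + 3x^3, so AVC = 41 - 12x + 3x^2.
At the minimum of AVC, MC = AVC. MC = 41 - 24x + 9x^2; setting MC = AVC gives 6x^2 - 12x = 0, so x = 2. min AVC = 29.
So the shutdown price is ¥29.

¥29 per unit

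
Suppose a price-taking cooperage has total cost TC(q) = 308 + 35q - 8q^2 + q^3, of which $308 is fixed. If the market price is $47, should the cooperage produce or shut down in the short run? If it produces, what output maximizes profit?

Produce at q = 6

Variable cost is VC = 35q - 8q^2 + q^3, so AVC = VC/q = 35 - 8q + q^2 and MC = dTC/dq = 35 - 16q + 3q^2.
AVC hits its minimum where MC = AVC, at q = 4, giving min AVC = 35 - 8·4 + 4^2 = $19.
P = $47 exceeds min AVC = $19, so the firm stays open.
P = MC gives -12 - 16q + 3q^2 = 0, with roots -2/3 and 6. Take the larger (rising MC): q* = 6.
Check: AVC at q = 6 is $23 ≤ P, so revenue covers variable cost.
Profit = P·q − TC = 47·6 − 446 = -$164, a loss, but smaller than the $308 fixed cost the firm would lose by shutting down.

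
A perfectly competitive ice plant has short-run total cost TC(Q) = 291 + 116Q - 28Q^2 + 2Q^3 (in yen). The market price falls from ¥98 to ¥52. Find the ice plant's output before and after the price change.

Output falls from 9 to 8

MC = 116 - 56Q + 6Q^2; the shutdown threshold is min AVC = ¥18 (at Q = 7).
With P = ¥98 above the shutdown price, P = MC gives Q = 9.
At P = ¥52 ≥ min AVC, set P = MC: Q = 8. The firm stays open but cuts output.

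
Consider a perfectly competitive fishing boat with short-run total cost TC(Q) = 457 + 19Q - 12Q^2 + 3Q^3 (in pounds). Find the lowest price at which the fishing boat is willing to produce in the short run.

The shutdown price is the minimum of AVC. VC = 19Q - 12Q^2 + 3Q^3, so AVC = 19 - 12Q + 3Q^2.
At the minimum of AVC, MC = AVC. MC = 19 - 24Q + 9Q^2; setting MC = AVC gives 6Q^2 - 12Q = 0, so Q = 2. min AVC = 7.
The firm shuts down for any P below £7.

£7 per unit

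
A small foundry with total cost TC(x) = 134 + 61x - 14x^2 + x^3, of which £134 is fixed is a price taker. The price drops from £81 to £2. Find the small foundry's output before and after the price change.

Output falls from 10 to 0 (the firm shuts down)

AVC = 61 - 14x + x^2, minimized at x = 7 where min AVC = £12. MC = 61 - 28x + 3x^2.
At P = £81 ≥ min AVC, set P = MC on the rising branch: x = 10.
At P = £2 < min AVC = £12, price no longer covers variable cost at any output, so the firm shuts down: x = 0.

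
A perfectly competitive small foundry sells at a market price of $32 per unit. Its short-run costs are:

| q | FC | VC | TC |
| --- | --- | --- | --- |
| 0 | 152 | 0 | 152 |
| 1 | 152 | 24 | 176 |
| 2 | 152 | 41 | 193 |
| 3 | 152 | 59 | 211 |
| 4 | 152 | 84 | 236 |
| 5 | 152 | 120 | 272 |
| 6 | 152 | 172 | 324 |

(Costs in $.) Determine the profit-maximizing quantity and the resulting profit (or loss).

Profit at each row (π = 32q − TC): q=0: -152; q=1: -144; q=2: -129; q=3: -115; q=4: -108; q=5: -112; q=6: -132.
Profit is maximized at q = 4. AVC there is 84/4 = $21 ≤ P, so producing beats shutting down (which would give -$152).

q = 4; profit = -$108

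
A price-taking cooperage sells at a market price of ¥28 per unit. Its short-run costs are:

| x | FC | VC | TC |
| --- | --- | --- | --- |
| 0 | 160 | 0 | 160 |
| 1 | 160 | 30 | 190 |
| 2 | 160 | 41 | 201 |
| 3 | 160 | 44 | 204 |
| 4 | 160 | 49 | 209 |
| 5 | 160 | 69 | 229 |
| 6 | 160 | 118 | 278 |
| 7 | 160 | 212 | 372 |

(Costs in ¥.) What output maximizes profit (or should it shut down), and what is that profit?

x = 5; profit = -¥89

Compute π = P·x − TC at each output: x=0: -160; x=1: -162; x=2: -145; x=3: -120; x=4: -97; x=5: -89; x=6: -110; x=7: -176.
Profit is maximized at x = 5. AVC there is 69/5 = ¥13.80 ≤ P, so producing beats shutting down (which would give -¥160).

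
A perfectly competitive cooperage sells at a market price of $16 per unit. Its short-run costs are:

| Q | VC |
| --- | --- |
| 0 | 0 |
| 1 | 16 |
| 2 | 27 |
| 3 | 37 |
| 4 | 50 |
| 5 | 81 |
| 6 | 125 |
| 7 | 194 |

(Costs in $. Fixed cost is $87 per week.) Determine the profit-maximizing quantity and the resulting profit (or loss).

Q = 4; profit = -$73

Profit at each row (π = 16Q − TC): Q=0: -87; Q=1: -87; Q=2: -82; Q=3: -76; Q=4: -73; Q=5: -88; Q=6: -116; Q=7: -169.
Profit is maximized at Q = 4. AVC there is 50/4 = $12.50 ≤ P, so producing beats shutting down (which would give -$87).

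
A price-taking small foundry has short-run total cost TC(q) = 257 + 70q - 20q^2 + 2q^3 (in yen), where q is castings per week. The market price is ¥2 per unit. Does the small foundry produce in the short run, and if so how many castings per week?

Variable cost is VC = 70q - 20q^2 + 2q^3, so AVC = VC/q = 70 - 20q + 2q^2 and MC = dTC/dq = 70 - 40q + 6q^2.
The AVC parabola has its vertex at q = 20/4 = 5, where AVC = 70 - 20·5 + 2·5^2 = ¥20.
Since P = ¥2 < min AVC = ¥20, price fails to cover variable cost at any output.
The firm minimizes its loss by shutting down and losing only its fixed cost of ¥257.

Shut down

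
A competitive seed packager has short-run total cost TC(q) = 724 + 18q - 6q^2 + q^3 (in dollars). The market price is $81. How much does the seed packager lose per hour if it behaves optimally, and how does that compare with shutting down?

AVC = 18 - 6q + q^2 has its minimum $9 at q = 3; price $81 clears that bar, so the firm operates.
With MC = 18 - 12q + 3q^2, P = MC on the upward-sloping part at q* = 7.
TR = 81·7 = 567. TC = 724 + 175 = 899. Profit = 567 − 899 = -$332.
Shutting down would mean losing the fixed cost of $724, so operating at a loss of $332 is better by $392.

Profit = -$332 at q = 7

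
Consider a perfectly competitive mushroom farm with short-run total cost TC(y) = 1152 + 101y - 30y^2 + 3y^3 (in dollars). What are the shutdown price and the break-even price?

AVC = 101 - 30y + 3y^2; minimized at y = 5, giving min AVC = $26. That is the shutdown price.
ATC = 1152/y + 101 - 30y + 3y^2. Setting dATC/dy = −1152/y^2 − 30 + 6y = 0 gives y = 8 (since 6·8^3 − 30·8^2 = 1152).
min ATC = 1152/8 + 101 − 30·8 + 3·8^2 = $197. That is the break-even price.
For $26 ≤ P < $197 the firm produces at a loss; below $26 it shuts down.

Shutdown price = $26; break-even price = $197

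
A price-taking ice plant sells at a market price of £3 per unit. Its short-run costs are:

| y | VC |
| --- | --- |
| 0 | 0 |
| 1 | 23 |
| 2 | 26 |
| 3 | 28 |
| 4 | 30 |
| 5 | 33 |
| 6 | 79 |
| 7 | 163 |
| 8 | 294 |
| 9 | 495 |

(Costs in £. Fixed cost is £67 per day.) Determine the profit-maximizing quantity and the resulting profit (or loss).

y = 0 (shut down); profit = -£67

Profit at each row (π = 3y − TC): y=0: -67; y=1: -87; y=2: -87; y=3: -86; y=4: -85; y=5: -85; y=6: -128; y=7: -209; y=8: -337; y=9: -535.
Profit is highest at y = 0. Equivalently, the lowest AVC in the table is 33/5 ≈ £6.60 at y = 5, and P = £3 falls below it — price never covers variable cost, so the firm shuts down and loses only its fixed cost.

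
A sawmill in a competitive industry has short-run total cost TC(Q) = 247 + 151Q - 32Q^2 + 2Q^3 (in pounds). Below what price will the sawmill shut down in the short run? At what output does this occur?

£23 per unit, at Q = 8

Short-run supply begins at min AVC. From VC = 151Q - 32Q^2 + 2Q^3, AVC = 151 - 32Q + 2Q^2.
dAVC/dQ = -32 + 4Q = 0 gives Q = 8. min AVC = 151 - 32·8 + 2·8^2 = 23.
The firm shuts down for any P below £23.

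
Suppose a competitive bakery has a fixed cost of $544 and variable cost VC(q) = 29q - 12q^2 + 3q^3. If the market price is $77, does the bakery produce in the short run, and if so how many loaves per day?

Strip out fixed cost: VC = 29q - 12q^2 + 3q^3. Then AVC = 29 - 12q + 3q^2 and MC = 29 - 24q + 9q^2.
AVC hits its minimum where MC = AVC, at q = 2, giving min AVC = 29 - 12·2 + 3·2^2 = $17.
P = $77 exceeds min AVC = $17, so the firm stays open.
P = MC gives -48 - 24q + 9q^2 = 0, with roots -4/3 and 4. Take the larger (rising MC): q* = 4.
Check: AVC at q = 4 is $29 ≤ P, so revenue covers variable cost.
Profit = P·q − TC = 77·4 − 660 = -$352, a loss, but smaller than the $544 fixed cost the firm would lose by shutting down.

Produce at q = 4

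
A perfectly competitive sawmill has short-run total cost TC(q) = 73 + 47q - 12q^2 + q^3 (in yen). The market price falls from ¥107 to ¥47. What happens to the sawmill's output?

AVC = 47 - 12q + q^2, minimized at q = 6 where min AVC = ¥11. MC = 47 - 24q + 3q^2.
With P = ¥107 above the shutdown price, P = MC gives q = 10.
At P = ¥47 ≥ min AVC, set P = MC: q = 8. The firm stays open but cuts output.

Output falls from 10 to 8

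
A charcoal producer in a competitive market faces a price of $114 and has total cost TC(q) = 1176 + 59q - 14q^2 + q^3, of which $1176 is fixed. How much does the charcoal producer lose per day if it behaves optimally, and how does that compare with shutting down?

Profit = -$208 at q = 11

AVC = 59 - 14q + q^2 has its minimum $10 at q = 7; price $114 clears that bar, so the firm operates.
With MC = 59 - 28q + 3q^2, P = MC on the upward-sloping part at q* = 11.
TR = 114·11 = 1254. TC = 1176 + 286 = 1462. Profit = 1254 − 1462 = -$208.
Shutting down would mean losing the fixed cost of $1176, so operating at a loss of $208 is better by $968.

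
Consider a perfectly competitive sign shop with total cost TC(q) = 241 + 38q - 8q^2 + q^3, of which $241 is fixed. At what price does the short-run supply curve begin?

The firm shuts down when price falls below the minimum of average variable cost. AVC = VC/q = 38 - 8q + q^2.
At the minimum of AVC, MC = AVC. MC = 38 - 16q + 3q^2; setting MC = AVC gives 2q^2 - 8q = 0, so q = 4. min AVC = 22.
So the shutdown price is $22.

$22 per unit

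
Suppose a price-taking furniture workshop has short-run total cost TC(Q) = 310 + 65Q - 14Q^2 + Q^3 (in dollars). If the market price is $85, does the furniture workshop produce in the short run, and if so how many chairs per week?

Produce at Q = 10

Variable cost is VC = 65Q - 14Q^2 + Q^3, so AVC = VC/Q = 65 - 14Q + Q^2 and MC = dTC/dQ = 65 - 28Q + 3Q^2.
AVC hits its minimum where MC = AVC, at Q = 7, giving min AVC = 65 - 14·7 + 7^2 = $16.
Because $85 ≥ $16, revenue can cover variable cost; the firm operates.
Set P = MC: 85 = 65 - 28Q + 3Q^2 → -20 - 28Q + 3Q^2 = 0. The roots are Q = -2/3 and Q = 10; the profit-maximizing output is on the rising part of MC, so Q* = 10.
Check: AVC at Q = 10 is $25 ≤ P, so revenue covers variable cost.
Profit = P·Q − TC = 85·10 − 560 = $290.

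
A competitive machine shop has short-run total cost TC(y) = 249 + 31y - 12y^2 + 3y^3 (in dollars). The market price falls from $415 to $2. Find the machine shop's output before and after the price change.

Output falls from 8 to 0 (the firm shuts down)

AVC = 31 - 12y + 3y^2, minimized at y = 2 where min AVC = $19. MC = 31 - 24y + 9y^2.
With P = $415 above the shutdown price, P = MC gives y = 8.
At P = $2 < min AVC = $19, price no longer covers variable cost at any output, so the firm shuts down: y = 0.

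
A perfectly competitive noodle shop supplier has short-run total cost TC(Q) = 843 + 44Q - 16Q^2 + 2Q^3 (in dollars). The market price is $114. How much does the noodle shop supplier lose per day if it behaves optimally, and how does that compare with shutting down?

AVC = 44 - 16Q + 2Q^2; min AVC = $12 at Q = 4. Since P = $114 ≥ min AVC, the firm produces.
With MC = 44 - 32Q + 6Q^2, P = MC on the upward-sloping part at Q* = 7.
TR = 114·7 = 798. TC = 843 + 210 = 1053. Profit = 798 − 1053 = -$255.
That loss of $255 beats the $843 the firm would lose by shutting down; producing recovers $588 of fixed cost.

Profit = -$255 at Q = 7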